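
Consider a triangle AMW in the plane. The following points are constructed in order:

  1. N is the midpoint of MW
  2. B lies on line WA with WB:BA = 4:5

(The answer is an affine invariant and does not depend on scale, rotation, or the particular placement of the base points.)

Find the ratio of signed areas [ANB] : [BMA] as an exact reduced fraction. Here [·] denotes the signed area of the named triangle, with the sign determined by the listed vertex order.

Set A = (0, 0), M = (1, 0), W = (0, 1); any affine frame gives the same invariant.
1. N is the midpoint of MW ⇒ N = (1/2, 1/2)
2. B lies on line WA with WB:BA = 4:5 ⇒ B = (0, 5/9)
2·[ANB] = 5/18, 2·[BMA] = -5/9
[ANB]:[BMA] = 5/18:-5/9 = -1/2

[ANB]:[BMA] = -1/2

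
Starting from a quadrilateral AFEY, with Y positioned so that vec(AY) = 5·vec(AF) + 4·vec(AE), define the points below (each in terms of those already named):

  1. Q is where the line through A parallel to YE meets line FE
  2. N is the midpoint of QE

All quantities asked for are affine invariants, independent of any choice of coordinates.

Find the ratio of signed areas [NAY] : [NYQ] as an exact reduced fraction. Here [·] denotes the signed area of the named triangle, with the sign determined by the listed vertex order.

Work in coordinates with A = (0, 0), F = (1, 0), E = (0, 1), Y = (5, 4).
1. Q is where the line through A parallel to YE meets line FE ⇒ Q = (5/8, 3/8)
2. N is the midpoint of QE ⇒ N = (5/16, 11/16)
2·[NAY] = 35/16, 2·[NYQ] = -5/2
[NAY]:[NYQ] = 35/16:-5/2 = -7/8

[NAY]:[NYQ] = -7/8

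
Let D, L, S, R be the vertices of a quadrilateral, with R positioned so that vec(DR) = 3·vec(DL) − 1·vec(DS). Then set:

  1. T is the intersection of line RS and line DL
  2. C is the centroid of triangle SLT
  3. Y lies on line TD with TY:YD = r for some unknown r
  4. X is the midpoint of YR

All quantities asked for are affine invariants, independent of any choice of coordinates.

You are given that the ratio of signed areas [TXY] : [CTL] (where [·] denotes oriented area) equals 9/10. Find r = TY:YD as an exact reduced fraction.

Set D = (0, 0), L = (1, 0), S = (0, 1), R = (3, -1); any affine frame gives the same invariant.
1. T is the intersection of line RS and line DL ⇒ T = (3/2, 0)
2. C is the centroid of triangle SLT ⇒ C = (5/6, 1/3)
3. With TY:YD = r, write λ = r/(r+1) so Y = T + λ·(D−T); Y is affine-linear in λ
4. X is the midpoint of YR ⇒ X is an affine combination of earlier points and hence also affine-linear in λ
Every point depending on Y is an affine combination of Y and λ-independent points, so each such coordinate is linear in λ; the λ² term in each signed area is a multiple of (D−T)×(D−T) = 0, so 2·[TXY] and 2·[CTL] are each linear in λ. Evaluating at λ=0 and λ=1:
  2·[TXY] = -3/4·λ,   2·[CTL] = -1/6
So [TXY]:[CTL] = (-3/4·λ) / (-1/6). Setting this equal to 9/10:
  -3/4·λ = 9/10·(-1/6)  ⇒  λ = 1/5
Then r = λ/(1−λ) = (1/5)/(4/5) = 1/4. Check: with r = 1/4, Y = (6/5, 0) and [TXY]:[CTL] = 9/10 as required.

r = 1/4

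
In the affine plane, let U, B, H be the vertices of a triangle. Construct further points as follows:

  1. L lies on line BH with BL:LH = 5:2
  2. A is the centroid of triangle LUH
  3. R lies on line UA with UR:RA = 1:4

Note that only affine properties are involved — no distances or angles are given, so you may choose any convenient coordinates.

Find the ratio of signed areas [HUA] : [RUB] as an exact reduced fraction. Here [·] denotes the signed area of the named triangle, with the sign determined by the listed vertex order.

Set U = (0, 0), B = (1, 0), H = (0, 1); any affine frame gives the same invariant.
1. L lies on line BH with BL:LH = 5:2 ⇒ L = (2/7, 5/7)
2. A is the centroid of triangle LUH ⇒ A = (2/21, 4/7)
3. R lies on line UA with UR:RA = 1:4 ⇒ R = (2/105, 4/35)
2·[HUA] = 2/21, 2·[RUB] = 4/35
[HUA]:[RUB] = 2/21:4/35 = 5/6

[HUA]:[RUB] = 5/6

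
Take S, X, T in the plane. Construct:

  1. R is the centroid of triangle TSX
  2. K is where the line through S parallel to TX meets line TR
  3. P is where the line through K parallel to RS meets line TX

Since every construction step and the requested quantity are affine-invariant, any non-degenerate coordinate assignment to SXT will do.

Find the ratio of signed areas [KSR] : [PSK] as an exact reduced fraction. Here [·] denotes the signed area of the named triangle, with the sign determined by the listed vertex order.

Work in coordinates with S = (0, 0), X = (1, 0), T = (0, 1).
1. R is the centroid of triangle TSX ⇒ R = (1/3, 1/3)
2. K is where the line through S parallel to TX meets line TR ⇒ K = (1, -1)
3. P is where the line through K parallel to RS meets line TX ⇒ P = (3/2, -1/2)
2·[KSR] = -2/3, 2·[PSK] = 1
[KSR]:[PSK] = -2/3:1 = -2/3

[KSR]:[PSK] = -2/3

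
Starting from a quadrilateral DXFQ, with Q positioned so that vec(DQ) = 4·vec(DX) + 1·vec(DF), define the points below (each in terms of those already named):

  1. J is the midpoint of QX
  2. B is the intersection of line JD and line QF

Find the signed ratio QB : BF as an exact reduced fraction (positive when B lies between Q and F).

Set D = (0, 0), X = (1, 0), F = (0, 1), Q = (4, 1); any affine frame gives the same invariant.
1. J is the midpoint of QX ⇒ J = (5/2, 1/2)
2. B is the intersection of line JD and line QF ⇒ B = (5, 1)
B = Q + t·(F−Q) with t = -1/4, so QB:BF = t:(1−t) = -1/4:5/4

QB:BF = -1/5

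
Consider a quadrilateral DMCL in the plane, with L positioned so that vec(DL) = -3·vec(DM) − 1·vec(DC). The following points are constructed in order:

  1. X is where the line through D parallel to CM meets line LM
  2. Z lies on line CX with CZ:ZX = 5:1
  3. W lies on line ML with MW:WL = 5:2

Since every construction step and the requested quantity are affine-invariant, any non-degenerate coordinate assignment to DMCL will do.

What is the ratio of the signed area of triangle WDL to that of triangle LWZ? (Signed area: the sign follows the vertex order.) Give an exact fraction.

Set D = (0, 0), M = (1, 0), C = (0, 1), L = (-3, -1); any affine frame gives the same invariant.
1. X is where the line through D parallel to CM meets line LM ⇒ X = (1/5, -1/5)
2. Z lies on line CX with CZ:ZX = 5:1 ⇒ Z = (1/6, 0)
3. W lies on line ML with MW:WL = 5:2 ⇒ W = (-13/7, -5/7)
2·[WDL] = 2/7, 2·[LWZ] = 5/21
[WDL]:[LWZ] = 2/7:5/21 = 6/5

[WDL]:[LWZ] = 6/5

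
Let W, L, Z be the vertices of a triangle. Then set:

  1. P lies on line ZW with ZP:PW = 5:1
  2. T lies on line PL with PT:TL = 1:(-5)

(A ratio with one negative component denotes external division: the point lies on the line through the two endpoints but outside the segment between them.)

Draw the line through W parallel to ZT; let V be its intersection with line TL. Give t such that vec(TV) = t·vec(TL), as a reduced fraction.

t = 6/25

Assign W = (0, 0), L = (1, 0), Z = (0, 1) — the answer is frame-independent, so this choice is without loss of generality.
1. P lies on line ZW with ZP:PW = 5:1 ⇒ P = (0, 1/6)
2. T lies on line PL with PT:TL = 1:(-5) ⇒ T = (-1/4, 5/24)
through W parallel to ZT: direction (-1/4, -19/24); meets TL at V = (1/20, 19/120)
V = T + t·(L−T) with t = 6/25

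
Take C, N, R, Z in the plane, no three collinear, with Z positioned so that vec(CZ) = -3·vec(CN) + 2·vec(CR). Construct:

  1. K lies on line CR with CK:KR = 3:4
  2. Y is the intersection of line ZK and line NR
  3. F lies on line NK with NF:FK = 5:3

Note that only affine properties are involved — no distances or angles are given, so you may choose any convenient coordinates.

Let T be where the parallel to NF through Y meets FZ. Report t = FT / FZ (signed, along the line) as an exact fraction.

t = -2/5

Work in coordinates with C = (0, 0), N = (1, 0), R = (0, 1), Z = (-3, 2).
1. K lies on line CR with CK:KR = 3:4 ⇒ K = (0, 3/7)
2. Y is the intersection of line ZK and line NR ⇒ Y = (6/5, -1/5)
3. F lies on line NK with NF:FK = 5:3 ⇒ F = (3/8, 15/56)
through Y parallel to NF: direction (-5/8, 15/56); meets FZ at T = (69/40, -17/40)
T = F + t·(Z−F) with t = -2/5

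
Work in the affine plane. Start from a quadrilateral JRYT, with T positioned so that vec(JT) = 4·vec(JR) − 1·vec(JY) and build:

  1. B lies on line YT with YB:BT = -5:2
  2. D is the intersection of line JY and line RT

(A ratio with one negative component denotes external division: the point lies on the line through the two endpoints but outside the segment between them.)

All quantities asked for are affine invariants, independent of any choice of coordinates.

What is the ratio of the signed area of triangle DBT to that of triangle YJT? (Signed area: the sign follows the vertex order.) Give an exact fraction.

Choose coordinates J = (0, 0), R = (1, 0), Y = (0, 1), T = (4, -1).
1. B lies on line YT with YB:BT = -5:2 ⇒ B = (20/3, -7/3)
2. D is the intersection of line JY and line RT ⇒ D = (0, 1/3)
2·[DBT] = 16/9, 2·[YJT] = 4
[DBT]:[YJT] = 16/9:4 = 4/9

[DBT]:[YJT] = 4/9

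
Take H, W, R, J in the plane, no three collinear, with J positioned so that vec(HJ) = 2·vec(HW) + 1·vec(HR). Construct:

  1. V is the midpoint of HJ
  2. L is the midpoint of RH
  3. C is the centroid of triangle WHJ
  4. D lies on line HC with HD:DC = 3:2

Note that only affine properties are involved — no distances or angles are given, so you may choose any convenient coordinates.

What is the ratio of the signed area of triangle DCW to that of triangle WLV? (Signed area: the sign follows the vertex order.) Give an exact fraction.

Assign H = (0, 0), W = (1, 0), R = (0, 1), J = (2, 1) — the answer is frame-independent, so this choice is without loss of generality.
1. V is the midpoint of HJ ⇒ V = (1, 1/2)
2. L is the midpoint of RH ⇒ L = (0, 1/2)
3. C is the centroid of triangle WHJ ⇒ C = (1, 1/3)
4. D lies on line HC with HD:DC = 3:2 ⇒ D = (3/5, 1/5)
2·[DCW] = -2/15, 2·[WLV] = -1/2
[DCW]:[WLV] = -2/15:-1/2 = 4/15

[DCW]:[WLV] = 4/15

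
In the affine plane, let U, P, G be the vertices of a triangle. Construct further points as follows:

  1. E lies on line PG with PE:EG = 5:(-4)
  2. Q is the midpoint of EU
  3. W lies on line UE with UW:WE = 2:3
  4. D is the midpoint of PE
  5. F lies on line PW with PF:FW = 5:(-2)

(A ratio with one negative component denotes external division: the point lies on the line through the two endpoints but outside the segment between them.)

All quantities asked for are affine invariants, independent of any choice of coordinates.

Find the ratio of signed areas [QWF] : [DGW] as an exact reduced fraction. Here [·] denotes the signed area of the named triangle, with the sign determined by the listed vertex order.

[QWF]:[DGW] = 10/27

Work in coordinates with U = (0, 0), P = (1, 0), G = (0, 1).
1. E lies on line PG with PE:EG = 5:(-4) ⇒ E = (-4, 5)
2. Q is the midpoint of EU ⇒ Q = (-2, 5/2)
3. W lies on line UE with UW:WE = 2:3 ⇒ W = (-8/5, 2)
4. D is the midpoint of PE ⇒ D = (-3/2, 5/2)
5. F lies on line PW with PF:FW = 5:(-2) ⇒ F = (-10/3, 10/3)
2·[QWF] = -1/3, 2·[DGW] = -9/10
[QWF]:[DGW] = -1/3:-9/10 = 10/27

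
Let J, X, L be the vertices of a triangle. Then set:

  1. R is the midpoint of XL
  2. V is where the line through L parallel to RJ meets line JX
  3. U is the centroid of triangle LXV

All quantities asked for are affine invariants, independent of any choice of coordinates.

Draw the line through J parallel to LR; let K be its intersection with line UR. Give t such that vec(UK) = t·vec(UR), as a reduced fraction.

Work in coordinates with J = (0, 0), X = (1, 0), L = (0, 1).
1. R is the midpoint of XL ⇒ R = (1/2, 1/2)
2. V is where the line through L parallel to RJ meets line JX ⇒ V = (-1, 0)
3. U is the centroid of triangle LXV ⇒ U = (0, 1/3)
through J parallel to LR: direction (1/2, -1/2); meets UR at K = (-1/4, 1/4)
K = U + t·(R−U) with t = -1/2

t = -1/2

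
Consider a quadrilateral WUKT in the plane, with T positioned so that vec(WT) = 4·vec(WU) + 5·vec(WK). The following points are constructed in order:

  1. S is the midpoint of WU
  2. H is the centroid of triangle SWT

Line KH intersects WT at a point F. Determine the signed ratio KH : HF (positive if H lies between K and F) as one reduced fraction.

KH:HF = -29/5

Choose coordinates W = (0, 0), U = (1, 0), K = (0, 1), T = (4, 5).
1. S is the midpoint of WU ⇒ S = (1/2, 0)
2. H is the centroid of triangle SWT ⇒ H = (3/2, 5/3)
line KH meets WT at F = (36/29, 45/29)
H = K + t·(F−K) with t = 29/24, so KH:HF = 29/24:-5/24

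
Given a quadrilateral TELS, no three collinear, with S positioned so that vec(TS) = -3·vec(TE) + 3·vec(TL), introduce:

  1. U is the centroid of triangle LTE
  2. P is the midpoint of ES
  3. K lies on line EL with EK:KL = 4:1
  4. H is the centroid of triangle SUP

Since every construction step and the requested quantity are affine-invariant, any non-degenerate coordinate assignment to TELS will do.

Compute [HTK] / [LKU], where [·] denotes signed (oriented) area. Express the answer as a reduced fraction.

[HTK]:[LKU] = -39/2

Work in coordinates with T = (0, 0), E = (1, 0), L = (0, 1), S = (-3, 3).
1. U is the centroid of triangle LTE ⇒ U = (1/3, 1/3)
2. P is the midpoint of ES ⇒ P = (-1, 3/2)
3. K lies on line EL with EK:KL = 4:1 ⇒ K = (1/5, 4/5)
4. H is the centroid of triangle SUP ⇒ H = (-11/9, 29/18)
2·[HTK] = 13/10, 2·[LKU] = -1/15
[HTK]:[LKU] = 13/10:-1/15 = -39/2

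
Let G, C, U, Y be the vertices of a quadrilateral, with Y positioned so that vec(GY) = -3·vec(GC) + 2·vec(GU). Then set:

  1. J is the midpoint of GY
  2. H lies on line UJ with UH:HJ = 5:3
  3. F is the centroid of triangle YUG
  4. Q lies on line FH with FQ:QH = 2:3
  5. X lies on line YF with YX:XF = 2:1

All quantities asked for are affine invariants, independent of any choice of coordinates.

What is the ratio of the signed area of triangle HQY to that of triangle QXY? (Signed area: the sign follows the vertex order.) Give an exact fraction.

Choose coordinates G = (0, 0), C = (1, 0), U = (0, 1), Y = (-3, 2).
1. J is the midpoint of GY ⇒ J = (-3/2, 1)
2. H lies on line UJ with UH:HJ = 5:3 ⇒ H = (-15/16, 1)
3. F is the centroid of triangle YUG ⇒ F = (-1, 1)
4. Q lies on line FH with FQ:QH = 2:3 ⇒ Q = (-39/40, 1)
5. X lies on line YF with YX:XF = 2:1 ⇒ X = (-5/3, 4/3)
2·[HQY] = -3/80, 2·[QXY] = -1/60
[HQY]:[QXY] = -3/80:-1/60 = 9/4

[HQY]:[QXY] = 9/4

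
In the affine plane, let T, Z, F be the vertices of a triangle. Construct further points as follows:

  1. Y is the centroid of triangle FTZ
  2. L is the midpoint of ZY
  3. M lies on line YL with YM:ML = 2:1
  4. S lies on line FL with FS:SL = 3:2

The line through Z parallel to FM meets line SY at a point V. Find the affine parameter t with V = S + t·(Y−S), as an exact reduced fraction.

Set T = (0, 0), Z = (1, 0), F = (0, 1); any affine frame gives the same invariant.
1. Y is the centroid of triangle FTZ ⇒ Y = (1/3, 1/3)
2. L is the midpoint of ZY ⇒ L = (2/3, 1/6)
3. M lies on line YL with YM:ML = 2:1 ⇒ M = (5/9, 2/9)
4. S lies on line FL with FS:SL = 3:2 ⇒ S = (2/5, 1/2)
through Z parallel to FM: direction (5/9, -7/9); meets SY at V = (19/39, 28/39)
V = S + t·(Y−S) with t = -17/13

t = -17/13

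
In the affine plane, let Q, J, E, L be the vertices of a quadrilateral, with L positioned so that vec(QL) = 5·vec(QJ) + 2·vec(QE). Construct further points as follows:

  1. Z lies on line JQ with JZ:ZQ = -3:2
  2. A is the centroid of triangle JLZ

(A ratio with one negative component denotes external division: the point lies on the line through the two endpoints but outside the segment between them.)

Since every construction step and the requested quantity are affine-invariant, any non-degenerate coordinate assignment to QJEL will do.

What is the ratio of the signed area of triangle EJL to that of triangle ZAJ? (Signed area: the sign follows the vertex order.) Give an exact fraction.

[EJL]:[ZAJ] = -3

Choose coordinates Q = (0, 0), J = (1, 0), E = (0, 1), L = (5, 2).
1. Z lies on line JQ with JZ:ZQ = -3:2 ⇒ Z = (-2, 0)
2. A is the centroid of triangle JLZ ⇒ A = (4/3, 2/3)
2·[EJL] = 6, 2·[ZAJ] = -2
[EJL]:[ZAJ] = 6:-2 = -3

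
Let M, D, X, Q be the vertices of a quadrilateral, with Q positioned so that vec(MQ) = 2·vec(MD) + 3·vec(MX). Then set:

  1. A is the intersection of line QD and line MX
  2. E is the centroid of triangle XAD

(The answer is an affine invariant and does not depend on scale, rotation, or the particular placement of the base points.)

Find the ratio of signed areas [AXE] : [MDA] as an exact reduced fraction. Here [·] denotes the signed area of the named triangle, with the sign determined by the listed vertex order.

Choose coordinates M = (0, 0), D = (1, 0), X = (0, 1), Q = (2, 3).
1. A is the intersection of line QD and line MX ⇒ A = (0, -3)
2. E is the centroid of triangle XAD ⇒ E = (1/3, -2/3)
2·[AXE] = -4/3, 2·[MDA] = -3
[AXE]:[MDA] = -4/3:-3 = 4/9

[AXE]:[MDA] = 4/9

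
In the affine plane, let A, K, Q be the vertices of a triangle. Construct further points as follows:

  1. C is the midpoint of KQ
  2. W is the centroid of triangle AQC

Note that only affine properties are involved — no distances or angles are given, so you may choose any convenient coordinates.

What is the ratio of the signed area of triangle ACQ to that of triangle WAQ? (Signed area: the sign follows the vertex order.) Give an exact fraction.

[ACQ]:[WAQ] = -3

Choose coordinates A = (0, 0), K = (1, 0), Q = (0, 1).
1. C is the midpoint of KQ ⇒ C = (1/2, 1/2)
2. W is the centroid of triangle AQC ⇒ W = (1/6, 1/2)
2·[ACQ] = 1/2, 2·[WAQ] = -1/6
[ACQ]:[WAQ] = 1/2:-1/6 = -3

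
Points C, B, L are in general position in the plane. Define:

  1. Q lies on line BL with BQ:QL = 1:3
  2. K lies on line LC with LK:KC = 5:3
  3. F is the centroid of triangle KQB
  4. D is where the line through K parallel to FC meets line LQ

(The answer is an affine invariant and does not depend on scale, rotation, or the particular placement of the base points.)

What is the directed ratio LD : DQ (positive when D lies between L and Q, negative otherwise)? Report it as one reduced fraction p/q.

LD:DQ = 35/22

Work in coordinates with C = (0, 0), B = (1, 0), L = (0, 1).
1. Q lies on line BL with BQ:QL = 1:3 ⇒ Q = (3/4, 1/4)
2. K lies on line LC with LK:KC = 5:3 ⇒ K = (0, 3/8)
3. F is the centroid of triangle KQB ⇒ F = (7/12, 5/24)
4. D is where the line through K parallel to FC meets line LQ ⇒ D = (35/76, 41/76)
D = L + t·(Q−L) with t = 35/57, so LD:DQ = t:(1−t) = 35/57:22/57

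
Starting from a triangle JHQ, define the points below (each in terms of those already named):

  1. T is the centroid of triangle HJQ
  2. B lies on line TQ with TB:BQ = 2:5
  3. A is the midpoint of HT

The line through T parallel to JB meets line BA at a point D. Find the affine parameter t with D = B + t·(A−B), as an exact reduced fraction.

Choose coordinates J = (0, 0), H = (1, 0), Q = (0, 1).
1. T is the centroid of triangle HJQ ⇒ T = (1/3, 1/3)
2. B lies on line TQ with TB:BQ = 2:5 ⇒ B = (5/21, 11/21)
3. A is the midpoint of HT ⇒ A = (2/3, 1/6)
through T parallel to JB: direction (5/21, 11/21); meets BA at D = (101/273, 113/273)
D = B + t·(A−B) with t = 4/13

t = 4/13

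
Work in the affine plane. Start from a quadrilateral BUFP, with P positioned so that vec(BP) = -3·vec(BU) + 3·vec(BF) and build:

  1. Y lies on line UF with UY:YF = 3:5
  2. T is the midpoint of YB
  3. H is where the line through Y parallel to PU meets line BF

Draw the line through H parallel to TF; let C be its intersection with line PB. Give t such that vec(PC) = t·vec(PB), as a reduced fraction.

t = 301/256

Assign B = (0, 0), U = (1, 0), F = (0, 1), P = (-3, 3) — the answer is frame-independent, so this choice is without loss of generality.
1. Y lies on line UF with UY:YF = 3:5 ⇒ Y = (5/8, 3/8)
2. T is the midpoint of YB ⇒ T = (5/16, 3/16)
3. H is where the line through Y parallel to PU meets line BF ⇒ H = (0, 27/32)
through H parallel to TF: direction (-5/16, 13/16); meets PB at C = (135/256, -135/256)
C = P + t·(B−P) with t = 301/256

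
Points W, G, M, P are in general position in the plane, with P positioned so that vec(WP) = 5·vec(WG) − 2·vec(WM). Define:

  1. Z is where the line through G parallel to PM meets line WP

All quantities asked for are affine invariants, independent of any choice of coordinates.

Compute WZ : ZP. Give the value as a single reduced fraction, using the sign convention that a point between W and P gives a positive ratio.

WZ:ZP = 3/2

Set W = (0, 0), G = (1, 0), M = (0, 1), P = (5, -2); any affine frame gives the same invariant.
1. Z is where the line through G parallel to PM meets line WP ⇒ Z = (3, -6/5)
Z = W + t·(P−W) with t = 3/5, so WZ:ZP = t:(1−t) = 3/5:2/5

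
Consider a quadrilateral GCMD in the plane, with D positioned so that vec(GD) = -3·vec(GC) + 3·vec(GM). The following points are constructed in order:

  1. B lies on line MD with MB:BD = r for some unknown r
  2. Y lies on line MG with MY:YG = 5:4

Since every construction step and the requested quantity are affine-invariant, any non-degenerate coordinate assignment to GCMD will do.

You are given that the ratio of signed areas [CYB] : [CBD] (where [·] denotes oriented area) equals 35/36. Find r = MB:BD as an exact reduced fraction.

Set G = (0, 0), C = (1, 0), M = (0, 1), D = (-3, 3); any affine frame gives the same invariant.
1. With MB:BD = r, write λ = r/(r+1) so B = M + λ·(D−M); B is affine-linear in λ
2. Y lies on line MG with MY:YG = 5:4 ⇒ Y = (0, 4/9)
Every point depending on B is an affine combination of B and λ-independent points, so each such coordinate is linear in λ; the λ² term in each signed area is a multiple of (D−M)×(D−M) = 0, so 2·[CYB] and 2·[CBD] are each linear in λ. Evaluating at λ=0 and λ=1:
  2·[CYB] = -2/3·λ − 5/9,   2·[CBD] = −λ + 1
So [CYB]:[CBD] = (-2/3·λ − 5/9) / (−λ + 1). Setting this equal to 35/36:
  -2/3·λ − 5/9 = 35/36·(−λ + 1)  ⇒  λ = 5
Then r = λ/(1−λ) = (5)/(-4) = -5/4. Check: with r = -5/4, B = (-15, 11) and [CYB]:[CBD] = 35/36 as required.

r = -5/4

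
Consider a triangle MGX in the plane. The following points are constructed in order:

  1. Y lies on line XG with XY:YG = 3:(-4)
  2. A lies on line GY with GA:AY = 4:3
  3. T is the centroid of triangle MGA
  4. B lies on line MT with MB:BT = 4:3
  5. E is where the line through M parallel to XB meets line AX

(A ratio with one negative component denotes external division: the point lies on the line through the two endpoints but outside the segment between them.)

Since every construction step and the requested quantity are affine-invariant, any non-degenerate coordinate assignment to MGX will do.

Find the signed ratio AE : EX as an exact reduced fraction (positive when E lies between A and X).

Work in coordinates with M = (0, 0), G = (1, 0), X = (0, 1).
1. Y lies on line XG with XY:YG = 3:(-4) ⇒ Y = (-3, 4)
2. A lies on line GY with GA:AY = 4:3 ⇒ A = (-9/7, 16/7)
3. T is the centroid of triangle MGA ⇒ T = (-2/21, 16/21)
4. B lies on line MT with MB:BT = 4:3 ⇒ B = (-8/147, 64/147)
5. E is where the line through M parallel to XB meets line AX ⇒ E = (8/91, 83/91)
E = A + t·(X−A) with t = 125/117, so AE:EX = t:(1−t) = 125/117:-8/117

AE:EX = -125/8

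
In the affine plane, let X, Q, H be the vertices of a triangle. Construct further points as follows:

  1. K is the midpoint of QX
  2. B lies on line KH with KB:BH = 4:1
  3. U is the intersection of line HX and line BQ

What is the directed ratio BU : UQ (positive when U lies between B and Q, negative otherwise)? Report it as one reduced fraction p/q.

BU:UQ = -1/10

Work in coordinates with X = (0, 0), Q = (1, 0), H = (0, 1).
1. K is the midpoint of QX ⇒ K = (1/2, 0)
2. B lies on line KH with KB:BH = 4:1 ⇒ B = (1/10, 4/5)
3. U is the intersection of line HX and line BQ ⇒ U = (0, 8/9)
U = B + t·(Q−B) with t = -1/9, so BU:UQ = t:(1−t) = -1/9:10/9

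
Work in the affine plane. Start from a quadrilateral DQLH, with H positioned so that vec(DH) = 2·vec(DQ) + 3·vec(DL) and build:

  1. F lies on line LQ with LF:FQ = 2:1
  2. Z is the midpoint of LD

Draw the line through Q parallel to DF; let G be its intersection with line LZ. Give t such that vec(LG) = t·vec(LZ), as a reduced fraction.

Assign D = (0, 0), Q = (1, 0), L = (0, 1), H = (2, 3) — the answer is frame-independent, so this choice is without loss of generality.
1. F lies on line LQ with LF:FQ = 2:1 ⇒ F = (2/3, 1/3)
2. Z is the midpoint of LD ⇒ Z = (0, 1/2)
through Q parallel to DF: direction (2/3, 1/3); meets LZ at G = (0, -1/2)
G = L + t·(Z−L) with t = 3

t = 3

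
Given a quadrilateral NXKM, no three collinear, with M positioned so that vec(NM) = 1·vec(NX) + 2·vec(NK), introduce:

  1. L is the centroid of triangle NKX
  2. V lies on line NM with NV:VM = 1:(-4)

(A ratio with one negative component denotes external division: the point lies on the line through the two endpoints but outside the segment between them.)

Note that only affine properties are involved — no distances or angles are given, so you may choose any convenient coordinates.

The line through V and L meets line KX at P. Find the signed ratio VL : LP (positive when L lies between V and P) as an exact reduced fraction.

VL:LP = 5

Assign N = (0, 0), X = (1, 0), K = (0, 1), M = (1, 2) — the answer is frame-independent, so this choice is without loss of generality.
1. L is the centroid of triangle NKX ⇒ L = (1/3, 1/3)
2. V lies on line NM with NV:VM = 1:(-4) ⇒ V = (-1/3, -2/3)
line VL meets KX at P = (7/15, 8/15)
L = V + t·(P−V) with t = 5/6, so VL:LP = 5/6:1/6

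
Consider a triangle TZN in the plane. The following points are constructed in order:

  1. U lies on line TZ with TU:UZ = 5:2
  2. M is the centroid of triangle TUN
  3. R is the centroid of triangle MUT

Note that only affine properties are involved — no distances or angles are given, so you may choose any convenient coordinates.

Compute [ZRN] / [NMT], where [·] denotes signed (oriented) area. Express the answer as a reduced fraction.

Work in coordinates with T = (0, 0), Z = (1, 0), N = (0, 1).
1. U lies on line TZ with TU:UZ = 5:2 ⇒ U = (5/7, 0)
2. M is the centroid of triangle TUN ⇒ M = (5/21, 1/3)
3. R is the centroid of triangle MUT ⇒ R = (20/63, 1/9)
2·[ZRN] = -4/7, 2·[NMT] = -5/21
[ZRN]:[NMT] = -4/7:-5/21 = 12/5

[ZRN]:[NMT] = 12/5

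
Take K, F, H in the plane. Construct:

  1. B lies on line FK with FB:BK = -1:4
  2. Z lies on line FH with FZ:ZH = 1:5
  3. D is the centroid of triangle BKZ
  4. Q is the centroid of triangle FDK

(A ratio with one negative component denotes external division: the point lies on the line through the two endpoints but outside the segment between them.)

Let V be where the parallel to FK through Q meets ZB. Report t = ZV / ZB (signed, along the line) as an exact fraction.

Assign K = (0, 0), F = (1, 0), H = (0, 1) — the answer is frame-independent, so this choice is without loss of generality.
1. B lies on line FK with FB:BK = -1:4 ⇒ B = (4/3, 0)
2. Z lies on line FH with FZ:ZH = 1:5 ⇒ Z = (5/6, 1/6)
3. D is the centroid of triangle BKZ ⇒ D = (13/18, 1/18)
4. Q is the centroid of triangle FDK ⇒ Q = (31/54, 1/54)
through Q parallel to FK: direction (-1, 0); meets ZB at V = (23/18, 1/54)
V = Z + t·(B−Z) with t = 8/9

t = 8/9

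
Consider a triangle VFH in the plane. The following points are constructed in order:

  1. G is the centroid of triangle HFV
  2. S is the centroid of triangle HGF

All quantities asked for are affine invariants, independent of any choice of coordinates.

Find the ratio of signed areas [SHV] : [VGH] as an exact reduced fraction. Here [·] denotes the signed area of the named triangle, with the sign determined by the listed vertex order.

Choose coordinates V = (0, 0), F = (1, 0), H = (0, 1).
1. G is the centroid of triangle HFV ⇒ G = (1/3, 1/3)
2. S is the centroid of triangle HGF ⇒ S = (4/9, 4/9)
2·[SHV] = 4/9, 2·[VGH] = 1/3
[SHV]:[VGH] = 4/9:1/3 = 4/3

[SHV]:[VGH] = 4/3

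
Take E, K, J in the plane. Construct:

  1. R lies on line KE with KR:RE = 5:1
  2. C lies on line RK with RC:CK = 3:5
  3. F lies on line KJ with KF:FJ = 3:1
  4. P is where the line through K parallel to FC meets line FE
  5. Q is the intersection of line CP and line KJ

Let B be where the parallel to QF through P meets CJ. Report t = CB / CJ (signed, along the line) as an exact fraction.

t = 71/23

Assign E = (0, 0), K = (1, 0), J = (0, 1) — the answer is frame-independent, so this choice is without loss of generality.
1. R lies on line KE with KR:RE = 5:1 ⇒ R = (1/6, 0)
2. C lies on line RK with RC:CK = 3:5 ⇒ C = (23/48, 0)
3. F lies on line KJ with KF:FJ = 3:1 ⇒ F = (1/4, 3/4)
4. P is where the line through K parallel to FC meets line FE ⇒ P = (12/23, 36/23)
5. Q is the intersection of line CP and line KJ ⇒ Q = (35/71, 36/71)
through P parallel to QF: direction (-69/284, 69/284); meets CJ at B = (-1, 71/23)
B = C + t·(J−C) with t = 71/23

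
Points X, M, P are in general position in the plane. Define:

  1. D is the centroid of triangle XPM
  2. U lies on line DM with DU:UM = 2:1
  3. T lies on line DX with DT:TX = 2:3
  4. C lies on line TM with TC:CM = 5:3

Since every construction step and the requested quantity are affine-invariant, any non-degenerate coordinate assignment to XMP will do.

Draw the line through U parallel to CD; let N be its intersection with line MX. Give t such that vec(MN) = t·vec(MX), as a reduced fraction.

Assign X = (0, 0), M = (1, 0), P = (0, 1) — the answer is frame-independent, so this choice is without loss of generality.
1. D is the centroid of triangle XPM ⇒ D = (1/3, 1/3)
2. U lies on line DM with DU:UM = 2:1 ⇒ U = (7/9, 1/9)
3. T lies on line DX with DT:TX = 2:3 ⇒ T = (1/5, 1/5)
4. C lies on line TM with TC:CM = 5:3 ⇒ C = (7/10, 3/40)
through U parallel to CD: direction (-11/30, 31/120); meets MX at N = (29/31, 0)
N = M + t·(X−M) with t = 2/31

t = 2/31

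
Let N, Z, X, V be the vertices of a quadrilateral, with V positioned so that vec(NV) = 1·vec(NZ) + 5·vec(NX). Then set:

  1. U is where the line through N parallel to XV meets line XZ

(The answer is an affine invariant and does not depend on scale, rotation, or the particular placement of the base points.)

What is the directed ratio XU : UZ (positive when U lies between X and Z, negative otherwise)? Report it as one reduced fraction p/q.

XU:UZ = 1/4

Work in coordinates with N = (0, 0), Z = (1, 0), X = (0, 1), V = (1, 5).
1. U is where the line through N parallel to XV meets line XZ ⇒ U = (1/5, 4/5)
U = X + t·(Z−X) with t = 1/5, so XU:UZ = t:(1−t) = 1/5:4/5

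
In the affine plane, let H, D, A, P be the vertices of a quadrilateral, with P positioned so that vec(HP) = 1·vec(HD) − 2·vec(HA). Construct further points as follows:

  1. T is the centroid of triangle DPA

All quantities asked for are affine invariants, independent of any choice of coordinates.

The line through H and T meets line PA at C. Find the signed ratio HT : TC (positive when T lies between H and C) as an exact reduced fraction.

Work in coordinates with H = (0, 0), D = (1, 0), A = (0, 1), P = (1, -2).
1. T is the centroid of triangle DPA ⇒ T = (2/3, -1/3)
line HT meets PA at C = (2/5, -1/5)
T = H + t·(C−H) with t = 5/3, so HT:TC = 5/3:-2/3

HT:TC = -5/2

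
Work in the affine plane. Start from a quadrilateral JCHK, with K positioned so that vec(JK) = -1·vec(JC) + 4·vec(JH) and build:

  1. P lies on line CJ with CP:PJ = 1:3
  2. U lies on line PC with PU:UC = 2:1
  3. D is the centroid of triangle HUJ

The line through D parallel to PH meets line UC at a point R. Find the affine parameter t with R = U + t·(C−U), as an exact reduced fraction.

Set J = (0, 0), C = (1, 0), H = (0, 1), K = (-1, 4); any affine frame gives the same invariant.
1. P lies on line CJ with CP:PJ = 1:3 ⇒ P = (3/4, 0)
2. U lies on line PC with PU:UC = 2:1 ⇒ U = (11/12, 0)
3. D is the centroid of triangle HUJ ⇒ D = (11/36, 1/3)
through D parallel to PH: direction (-3/4, 1); meets UC at R = (5/9, 0)
R = U + t·(C−U) with t = -13/3

t = -13/3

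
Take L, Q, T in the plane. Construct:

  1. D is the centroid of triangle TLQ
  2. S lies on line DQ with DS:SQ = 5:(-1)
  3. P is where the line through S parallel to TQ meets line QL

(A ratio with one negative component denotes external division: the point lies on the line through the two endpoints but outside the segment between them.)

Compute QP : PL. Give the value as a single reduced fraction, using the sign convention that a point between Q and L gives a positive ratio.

Work in coordinates with L = (0, 0), Q = (1, 0), T = (0, 1).
1. D is the centroid of triangle TLQ ⇒ D = (1/3, 1/3)
2. S lies on line DQ with DS:SQ = 5:(-1) ⇒ S = (7/6, -1/12)
3. P is where the line through S parallel to TQ meets line QL ⇒ P = (13/12, 0)
P = Q + t·(L−Q) with t = -1/12, so QP:PL = t:(1−t) = -1/12:13/12

QP:PL = -1/13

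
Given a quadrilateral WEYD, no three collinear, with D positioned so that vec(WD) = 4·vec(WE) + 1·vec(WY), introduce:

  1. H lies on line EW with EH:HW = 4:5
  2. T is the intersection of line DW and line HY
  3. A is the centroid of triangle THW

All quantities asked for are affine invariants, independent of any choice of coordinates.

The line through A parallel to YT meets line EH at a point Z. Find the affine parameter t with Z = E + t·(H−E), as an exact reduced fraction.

t = 17/12

Work in coordinates with W = (0, 0), E = (1, 0), Y = (0, 1), D = (4, 1).
1. H lies on line EW with EH:HW = 4:5 ⇒ H = (5/9, 0)
2. T is the intersection of line DW and line HY ⇒ T = (20/41, 5/41)
3. A is the centroid of triangle THW ⇒ A = (385/1107, 5/123)
through A parallel to YT: direction (20/41, -36/41); meets EH at Z = (10/27, 0)
Z = E + t·(H−E) with t = 17/12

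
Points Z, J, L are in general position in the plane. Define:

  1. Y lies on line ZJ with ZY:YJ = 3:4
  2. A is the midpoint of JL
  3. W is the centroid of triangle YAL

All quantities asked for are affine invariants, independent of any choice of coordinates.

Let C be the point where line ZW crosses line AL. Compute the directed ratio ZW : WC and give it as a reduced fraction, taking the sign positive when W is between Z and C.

ZW:WC = 17/4

Work in coordinates with Z = (0, 0), J = (1, 0), L = (0, 1).
1. Y lies on line ZJ with ZY:YJ = 3:4 ⇒ Y = (3/7, 0)
2. A is the midpoint of JL ⇒ A = (1/2, 1/2)
3. W is the centroid of triangle YAL ⇒ W = (13/42, 1/2)
line ZW meets AL at C = (13/34, 21/34)
W = Z + t·(C−Z) with t = 17/21, so ZW:WC = 17/21:4/21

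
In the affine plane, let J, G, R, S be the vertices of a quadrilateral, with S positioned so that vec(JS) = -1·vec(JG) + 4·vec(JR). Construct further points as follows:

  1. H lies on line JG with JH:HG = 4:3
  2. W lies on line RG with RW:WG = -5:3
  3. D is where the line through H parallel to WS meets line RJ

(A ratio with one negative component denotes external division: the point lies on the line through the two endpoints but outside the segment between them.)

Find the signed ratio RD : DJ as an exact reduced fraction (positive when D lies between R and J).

Set J = (0, 0), G = (1, 0), R = (0, 1), S = (-1, 4); any affine frame gives the same invariant.
1. H lies on line JG with JH:HG = 4:3 ⇒ H = (4/7, 0)
2. W lies on line RG with RW:WG = -5:3 ⇒ W = (5/2, -3/2)
3. D is where the line through H parallel to WS meets line RJ ⇒ D = (0, 44/49)
D = R + t·(J−R) with t = 5/49, so RD:DJ = t:(1−t) = 5/49:44/49

RD:DJ = 5/44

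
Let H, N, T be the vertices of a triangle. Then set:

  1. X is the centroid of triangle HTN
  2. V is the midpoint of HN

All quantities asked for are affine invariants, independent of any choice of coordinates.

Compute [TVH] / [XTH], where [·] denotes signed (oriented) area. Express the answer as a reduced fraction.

Choose coordinates H = (0, 0), N = (1, 0), T = (0, 1).
1. X is the centroid of triangle HTN ⇒ X = (1/3, 1/3)
2. V is the midpoint of HN ⇒ V = (1/2, 0)
2·[TVH] = -1/2, 2·[XTH] = 1/3
[TVH]:[XTH] = -1/2:1/3 = -3/2

[TVH]:[XTH] = -3/2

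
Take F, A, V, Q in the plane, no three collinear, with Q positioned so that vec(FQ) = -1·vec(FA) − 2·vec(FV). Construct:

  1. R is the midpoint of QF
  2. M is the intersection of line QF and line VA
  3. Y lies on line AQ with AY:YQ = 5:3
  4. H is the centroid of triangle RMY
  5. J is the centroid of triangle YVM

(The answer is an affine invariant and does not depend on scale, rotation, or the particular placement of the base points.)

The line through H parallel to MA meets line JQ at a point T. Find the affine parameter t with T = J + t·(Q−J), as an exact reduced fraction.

t = 5/19

Work in coordinates with F = (0, 0), A = (1, 0), V = (0, 1), Q = (-1, -2).
1. R is the midpoint of QF ⇒ R = (-1/2, -1)
2. M is the intersection of line QF and line VA ⇒ M = (1/3, 2/3)
3. Y lies on line AQ with AY:YQ = 5:3 ⇒ Y = (-1/4, -5/4)
4. H is the centroid of triangle RMY ⇒ H = (-5/36, -19/36)
5. J is the centroid of triangle YVM ⇒ J = (1/36, 5/36)
through H parallel to MA: direction (2/3, -2/3); meets JQ at T = (-83/342, -145/342)
T = J + t·(Q−J) with t = 5/19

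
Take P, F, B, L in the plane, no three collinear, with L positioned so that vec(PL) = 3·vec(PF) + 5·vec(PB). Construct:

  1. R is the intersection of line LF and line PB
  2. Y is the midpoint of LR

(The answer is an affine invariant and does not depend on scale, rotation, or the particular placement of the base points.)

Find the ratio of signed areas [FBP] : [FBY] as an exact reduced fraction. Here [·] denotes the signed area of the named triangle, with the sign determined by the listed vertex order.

Choose coordinates P = (0, 0), F = (1, 0), B = (0, 1), L = (3, 5).
1. R is the intersection of line LF and line PB ⇒ R = (0, -5/2)
2. Y is the midpoint of LR ⇒ Y = (3/2, 5/4)
2·[FBP] = 1, 2·[FBY] = -7/4
[FBP]:[FBY] = 1:-7/4 = -4/7

[FBP]:[FBY] = -4/7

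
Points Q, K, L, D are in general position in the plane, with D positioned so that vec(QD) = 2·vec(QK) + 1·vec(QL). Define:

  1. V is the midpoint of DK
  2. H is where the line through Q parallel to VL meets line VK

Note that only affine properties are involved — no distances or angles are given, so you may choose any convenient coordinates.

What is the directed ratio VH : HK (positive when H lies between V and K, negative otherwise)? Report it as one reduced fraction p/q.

VH:HK = -3

Choose coordinates Q = (0, 0), K = (1, 0), L = (0, 1), D = (2, 1).
1. V is the midpoint of DK ⇒ V = (3/2, 1/2)
2. H is where the line through Q parallel to VL meets line VK ⇒ H = (3/4, -1/4)
H = V + t·(K−V) with t = 3/2, so VH:HK = t:(1−t) = 3/2:-1/2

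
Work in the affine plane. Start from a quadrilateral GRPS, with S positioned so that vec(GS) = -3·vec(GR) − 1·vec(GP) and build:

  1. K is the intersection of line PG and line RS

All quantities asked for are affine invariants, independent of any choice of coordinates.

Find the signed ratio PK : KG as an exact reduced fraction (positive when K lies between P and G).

PK:KG = -5

Assign G = (0, 0), R = (1, 0), P = (0, 1), S = (-3, -1) — the answer is frame-independent, so this choice is without loss of generality.
1. K is the intersection of line PG and line RS ⇒ K = (0, -1/4)
K = P + t·(G−P) with t = 5/4, so PK:KG = t:(1−t) = 5/4:-1/4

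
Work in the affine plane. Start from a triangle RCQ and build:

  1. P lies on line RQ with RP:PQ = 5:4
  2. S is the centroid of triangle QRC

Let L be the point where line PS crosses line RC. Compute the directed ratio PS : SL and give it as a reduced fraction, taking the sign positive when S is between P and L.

PS:SL = 2/3

Set R = (0, 0), C = (1, 0), Q = (0, 1); any affine frame gives the same invariant.
1. P lies on line RQ with RP:PQ = 5:4 ⇒ P = (0, 5/9)
2. S is the centroid of triangle QRC ⇒ S = (1/3, 1/3)
line PS meets RC at L = (5/6, 0)
S = P + t·(L−P) with t = 2/5, so PS:SL = 2/5:3/5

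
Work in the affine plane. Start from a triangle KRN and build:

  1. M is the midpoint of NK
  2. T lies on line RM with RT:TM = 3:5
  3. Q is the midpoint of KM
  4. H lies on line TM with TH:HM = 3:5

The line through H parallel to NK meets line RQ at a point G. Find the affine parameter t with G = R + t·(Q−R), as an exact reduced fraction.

t = 39/64

Work in coordinates with K = (0, 0), R = (1, 0), N = (0, 1).
1. M is the midpoint of NK ⇒ M = (0, 1/2)
2. T lies on line RM with RT:TM = 3:5 ⇒ T = (5/8, 3/16)
3. Q is the midpoint of KM ⇒ Q = (0, 1/4)
4. H lies on line TM with TH:HM = 3:5 ⇒ H = (25/64, 39/128)
through H parallel to NK: direction (0, -1); meets RQ at G = (25/64, 39/256)
G = R + t·(Q−R) with t = 39/64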